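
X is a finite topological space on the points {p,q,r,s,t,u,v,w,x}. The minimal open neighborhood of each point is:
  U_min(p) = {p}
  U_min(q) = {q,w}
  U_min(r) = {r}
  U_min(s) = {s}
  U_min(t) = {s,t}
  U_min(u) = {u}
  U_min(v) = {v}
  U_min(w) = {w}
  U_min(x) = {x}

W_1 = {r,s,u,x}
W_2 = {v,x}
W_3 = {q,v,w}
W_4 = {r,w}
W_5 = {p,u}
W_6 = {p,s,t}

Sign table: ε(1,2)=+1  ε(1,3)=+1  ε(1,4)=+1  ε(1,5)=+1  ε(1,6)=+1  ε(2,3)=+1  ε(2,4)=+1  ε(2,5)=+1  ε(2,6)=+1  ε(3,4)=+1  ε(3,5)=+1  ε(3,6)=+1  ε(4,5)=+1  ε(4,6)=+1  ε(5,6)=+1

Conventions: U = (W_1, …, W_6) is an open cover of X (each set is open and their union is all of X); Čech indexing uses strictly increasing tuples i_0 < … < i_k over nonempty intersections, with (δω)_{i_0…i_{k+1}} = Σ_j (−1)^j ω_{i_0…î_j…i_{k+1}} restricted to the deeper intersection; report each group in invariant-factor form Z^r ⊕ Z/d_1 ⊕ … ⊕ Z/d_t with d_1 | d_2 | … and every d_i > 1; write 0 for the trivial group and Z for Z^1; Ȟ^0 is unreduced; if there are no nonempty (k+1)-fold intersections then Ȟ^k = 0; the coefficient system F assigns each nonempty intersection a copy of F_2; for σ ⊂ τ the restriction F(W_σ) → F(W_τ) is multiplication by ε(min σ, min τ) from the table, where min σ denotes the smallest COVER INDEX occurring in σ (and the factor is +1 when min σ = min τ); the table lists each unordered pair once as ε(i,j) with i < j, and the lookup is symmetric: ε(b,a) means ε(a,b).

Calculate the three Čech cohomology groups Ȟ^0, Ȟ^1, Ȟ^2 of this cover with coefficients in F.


nonempty intersections:
  W12={x} W14={r} W15={u} W16={s} W23={v} W34={w} W56={p}
C dims 6,7; δ0: rk_F2 5
Ȟ^0: (6−5)−0=1 ⇒ Z/2
Ȟ^1: (7−0)−5=2 ⇒ Z/2 ⊕ Z/2
Ȟ^2: (0−0)−0=0 ⇒ 0

Ȟ^0 ≅ Z/2, Ȟ^1 ≅ Z/2 ⊕ Z/2 and Ȟ^2 ≅ 0


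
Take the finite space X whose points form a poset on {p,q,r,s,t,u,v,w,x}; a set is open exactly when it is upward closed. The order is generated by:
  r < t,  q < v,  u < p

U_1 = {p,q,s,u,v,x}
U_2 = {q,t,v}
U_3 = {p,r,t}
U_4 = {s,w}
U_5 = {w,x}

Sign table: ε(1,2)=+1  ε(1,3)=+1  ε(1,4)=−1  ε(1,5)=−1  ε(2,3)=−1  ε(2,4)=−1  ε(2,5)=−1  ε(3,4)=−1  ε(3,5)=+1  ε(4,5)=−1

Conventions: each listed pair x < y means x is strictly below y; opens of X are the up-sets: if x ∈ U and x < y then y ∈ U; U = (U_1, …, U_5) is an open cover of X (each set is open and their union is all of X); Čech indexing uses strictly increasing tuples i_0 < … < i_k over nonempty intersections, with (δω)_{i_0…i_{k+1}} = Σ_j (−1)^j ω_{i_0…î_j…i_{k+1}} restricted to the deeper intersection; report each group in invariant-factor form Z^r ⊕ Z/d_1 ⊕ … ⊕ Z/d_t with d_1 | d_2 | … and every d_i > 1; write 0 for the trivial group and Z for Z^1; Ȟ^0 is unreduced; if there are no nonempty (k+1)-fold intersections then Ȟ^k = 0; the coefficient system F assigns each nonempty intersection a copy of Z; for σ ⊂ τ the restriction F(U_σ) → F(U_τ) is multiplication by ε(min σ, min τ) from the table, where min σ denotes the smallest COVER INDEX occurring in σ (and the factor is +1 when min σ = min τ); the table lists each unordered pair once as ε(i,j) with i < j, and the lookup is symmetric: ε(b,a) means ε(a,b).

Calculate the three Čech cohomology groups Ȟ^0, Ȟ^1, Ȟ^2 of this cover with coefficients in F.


nonempty overlaps:
  U12={q,v} U13={p} U14={s} U15={x} U23={t} U45={w}
C dims 5,6; δ0: rk 5, SNF 1^4·2
degree 0: 5−5−0 = 0 → Ȟ^0 ≅ 0
degree 1: 6−0−5 = 1 plus torsion [2] → Ȟ^1 ≅ Z ⊕ Z/2
degree 2: 0−0−0 = 0 → Ȟ^2 ≅ 0

Ȟ^0 = 0, Ȟ^1 = Z ⊕ Z/2 and Ȟ^2 = 0


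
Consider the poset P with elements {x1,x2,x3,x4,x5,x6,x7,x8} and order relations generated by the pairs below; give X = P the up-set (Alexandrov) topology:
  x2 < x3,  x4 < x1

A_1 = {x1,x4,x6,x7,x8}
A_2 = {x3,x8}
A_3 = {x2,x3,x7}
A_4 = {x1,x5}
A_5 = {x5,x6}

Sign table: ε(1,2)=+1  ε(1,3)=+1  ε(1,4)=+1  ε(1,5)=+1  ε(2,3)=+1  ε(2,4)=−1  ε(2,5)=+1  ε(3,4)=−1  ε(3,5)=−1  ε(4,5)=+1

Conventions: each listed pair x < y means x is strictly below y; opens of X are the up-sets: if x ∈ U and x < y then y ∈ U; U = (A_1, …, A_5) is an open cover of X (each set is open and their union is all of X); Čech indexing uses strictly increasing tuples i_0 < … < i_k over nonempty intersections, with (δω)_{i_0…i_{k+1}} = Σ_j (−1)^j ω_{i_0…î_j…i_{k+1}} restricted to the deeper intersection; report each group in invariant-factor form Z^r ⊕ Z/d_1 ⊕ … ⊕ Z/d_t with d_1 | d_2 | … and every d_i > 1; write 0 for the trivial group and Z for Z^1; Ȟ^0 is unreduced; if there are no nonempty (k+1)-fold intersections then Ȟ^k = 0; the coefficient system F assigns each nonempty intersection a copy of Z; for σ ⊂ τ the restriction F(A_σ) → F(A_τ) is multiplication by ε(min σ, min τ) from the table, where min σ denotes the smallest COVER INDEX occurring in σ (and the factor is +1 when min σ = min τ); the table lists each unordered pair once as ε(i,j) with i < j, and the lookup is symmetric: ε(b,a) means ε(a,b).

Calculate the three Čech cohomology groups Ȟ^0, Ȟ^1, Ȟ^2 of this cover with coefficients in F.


nerve simplices:
  A12={x8} A13={x7} A14={x1} A15={x6} A23={x3} A45={x5}
C dims 5,6; δ0: rk 4, SNF 1^4
degree 0: 5−4−0 = 1 → Ȟ^0 ≅ Z
degree 1: 6−0−4 = 2 → Ȟ^1 ≅ Z^2
degree 2: 0−0−0 = 0 → Ȟ^2 ≅ 0

Ȟ^0 ≅ Z, Ȟ^1 ≅ Z^2, Ȟ^2 ≅ 0


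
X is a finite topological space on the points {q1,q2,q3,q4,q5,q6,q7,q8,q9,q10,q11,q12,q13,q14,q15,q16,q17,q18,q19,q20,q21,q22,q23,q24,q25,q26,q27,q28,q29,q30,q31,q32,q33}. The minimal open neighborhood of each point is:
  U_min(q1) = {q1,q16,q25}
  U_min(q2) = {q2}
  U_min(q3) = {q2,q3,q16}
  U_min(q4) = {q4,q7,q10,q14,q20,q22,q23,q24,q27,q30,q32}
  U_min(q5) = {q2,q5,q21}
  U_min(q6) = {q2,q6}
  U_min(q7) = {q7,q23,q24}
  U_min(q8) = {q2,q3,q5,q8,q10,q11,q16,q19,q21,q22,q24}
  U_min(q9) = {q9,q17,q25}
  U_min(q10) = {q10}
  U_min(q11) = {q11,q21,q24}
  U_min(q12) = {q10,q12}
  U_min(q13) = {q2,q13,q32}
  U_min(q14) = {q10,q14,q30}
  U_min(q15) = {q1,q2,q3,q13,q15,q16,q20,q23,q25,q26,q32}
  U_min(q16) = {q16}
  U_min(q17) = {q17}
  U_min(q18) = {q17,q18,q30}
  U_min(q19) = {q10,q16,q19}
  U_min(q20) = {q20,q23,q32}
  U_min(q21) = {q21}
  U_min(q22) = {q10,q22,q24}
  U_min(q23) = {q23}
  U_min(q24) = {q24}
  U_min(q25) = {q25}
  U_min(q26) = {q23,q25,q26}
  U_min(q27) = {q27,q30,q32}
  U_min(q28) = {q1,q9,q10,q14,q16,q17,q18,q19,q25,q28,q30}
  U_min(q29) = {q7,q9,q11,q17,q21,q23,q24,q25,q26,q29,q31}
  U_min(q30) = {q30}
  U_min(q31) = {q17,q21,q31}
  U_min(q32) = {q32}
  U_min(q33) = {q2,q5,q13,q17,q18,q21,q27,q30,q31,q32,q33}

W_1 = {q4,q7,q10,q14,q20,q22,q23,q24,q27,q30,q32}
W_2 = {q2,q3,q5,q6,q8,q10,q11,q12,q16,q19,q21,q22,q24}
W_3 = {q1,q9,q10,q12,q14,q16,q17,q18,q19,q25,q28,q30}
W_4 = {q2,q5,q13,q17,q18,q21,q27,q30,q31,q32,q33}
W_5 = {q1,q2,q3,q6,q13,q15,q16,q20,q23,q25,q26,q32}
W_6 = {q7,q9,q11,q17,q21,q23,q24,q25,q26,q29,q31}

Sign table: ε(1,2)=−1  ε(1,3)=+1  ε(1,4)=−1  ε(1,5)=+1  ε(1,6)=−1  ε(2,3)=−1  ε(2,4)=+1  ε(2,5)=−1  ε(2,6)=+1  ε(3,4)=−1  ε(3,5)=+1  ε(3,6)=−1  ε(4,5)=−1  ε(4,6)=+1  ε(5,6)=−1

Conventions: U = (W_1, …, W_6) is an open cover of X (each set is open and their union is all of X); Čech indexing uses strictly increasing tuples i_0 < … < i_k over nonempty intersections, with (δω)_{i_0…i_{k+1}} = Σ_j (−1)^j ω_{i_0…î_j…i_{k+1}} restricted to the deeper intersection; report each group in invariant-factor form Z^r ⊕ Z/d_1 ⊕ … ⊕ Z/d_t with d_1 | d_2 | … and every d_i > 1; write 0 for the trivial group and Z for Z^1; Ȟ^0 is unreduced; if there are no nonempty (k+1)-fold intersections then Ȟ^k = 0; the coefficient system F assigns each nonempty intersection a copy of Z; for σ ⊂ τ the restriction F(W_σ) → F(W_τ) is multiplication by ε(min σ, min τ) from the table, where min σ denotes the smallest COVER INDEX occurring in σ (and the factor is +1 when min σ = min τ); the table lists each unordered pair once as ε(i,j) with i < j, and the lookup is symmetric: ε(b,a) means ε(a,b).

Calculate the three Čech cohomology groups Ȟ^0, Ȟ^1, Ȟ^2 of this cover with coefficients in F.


nerve simplices:
  W12={q10,q22,q24} W13={q10,q14,q30} W14={q27,q30,q32} W15={q20,q23,q32} W16={q7,q23,q24} W23={q10,q12,q16,q19} W24={q2,q5,q21} W25={q2,q3,q6,q16} W26={q11,q21,q24} W34={q17,q18,q30} W35={q1,q16,q25} W36={q9,q17,q25} W45={q2,q13,q32} W46={q17,q21,q31} W56={q23,q25,q26}
  W123={q10} W126={q24} W134={q30} W145={q32} W156={q23} W235={q16} W245={q2} W246={q21} W346={q17} W356={q25}
C dims 6,15,10; δ0: rk 5, SNF 1^5; δ1: rk 10, SNF 1^9·2
degree 0: 6−5−0 = 1 → Ȟ^0 ≅ Z
degree 1: 15−10−5 = 0 → Ȟ^1 ≅ 0
degree 2: 10−0−10 = 0 plus torsion [2] → Ȟ^2 ≅ Z/2

Ȟ^0(U;F) ≅ Z, Ȟ^1(U;F) ≅ 0, Ȟ^2(U;F) ≅ Z/2


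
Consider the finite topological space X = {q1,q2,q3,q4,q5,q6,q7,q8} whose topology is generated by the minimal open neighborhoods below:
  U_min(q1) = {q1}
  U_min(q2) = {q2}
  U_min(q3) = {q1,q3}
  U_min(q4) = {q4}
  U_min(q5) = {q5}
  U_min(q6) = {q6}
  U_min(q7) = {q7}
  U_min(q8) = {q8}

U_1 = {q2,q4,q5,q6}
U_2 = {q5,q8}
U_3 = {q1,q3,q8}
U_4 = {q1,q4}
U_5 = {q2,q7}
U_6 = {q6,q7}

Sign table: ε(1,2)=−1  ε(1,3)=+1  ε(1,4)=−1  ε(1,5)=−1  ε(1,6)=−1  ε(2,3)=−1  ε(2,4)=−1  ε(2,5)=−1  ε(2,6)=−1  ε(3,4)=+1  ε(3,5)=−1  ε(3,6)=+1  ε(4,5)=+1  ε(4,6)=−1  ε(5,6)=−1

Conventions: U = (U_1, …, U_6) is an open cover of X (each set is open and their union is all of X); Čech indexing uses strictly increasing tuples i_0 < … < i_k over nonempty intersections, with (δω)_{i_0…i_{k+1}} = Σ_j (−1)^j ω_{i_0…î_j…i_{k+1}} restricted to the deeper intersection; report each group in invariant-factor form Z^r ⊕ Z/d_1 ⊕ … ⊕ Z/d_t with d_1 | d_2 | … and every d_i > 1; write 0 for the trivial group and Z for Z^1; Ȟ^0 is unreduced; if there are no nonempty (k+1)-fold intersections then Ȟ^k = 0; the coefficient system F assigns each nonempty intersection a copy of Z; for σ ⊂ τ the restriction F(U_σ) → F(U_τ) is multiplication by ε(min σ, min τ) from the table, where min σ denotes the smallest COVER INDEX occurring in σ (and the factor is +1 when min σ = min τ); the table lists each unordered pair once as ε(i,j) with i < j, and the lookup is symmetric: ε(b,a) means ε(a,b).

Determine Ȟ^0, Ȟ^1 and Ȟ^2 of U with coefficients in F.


nerve of the cover:
  U12={q5} U14={q4} U15={q2} U16={q6} U23={q8} U34={q1} U56={q7}
C dims 6,7; δ0: rk 6, SNF 1^5·2
Ȟ^0 = (6 − 6) − 0 = 0, so Ȟ^0 ≅ 0
Ȟ^1 = (7 − 0) − 6 = 1 plus torsion [2], so Ȟ^1 ≅ Z ⊕ Z/2
Ȟ^2 = (0 − 0) − 0 = 0, so Ȟ^2 ≅ 0

Ȟ^0(U;F) ≅ 0,  Ȟ^1(U;F) ≅ Z ⊕ Z/2,  Ȟ^2(U;F) ≅ 0


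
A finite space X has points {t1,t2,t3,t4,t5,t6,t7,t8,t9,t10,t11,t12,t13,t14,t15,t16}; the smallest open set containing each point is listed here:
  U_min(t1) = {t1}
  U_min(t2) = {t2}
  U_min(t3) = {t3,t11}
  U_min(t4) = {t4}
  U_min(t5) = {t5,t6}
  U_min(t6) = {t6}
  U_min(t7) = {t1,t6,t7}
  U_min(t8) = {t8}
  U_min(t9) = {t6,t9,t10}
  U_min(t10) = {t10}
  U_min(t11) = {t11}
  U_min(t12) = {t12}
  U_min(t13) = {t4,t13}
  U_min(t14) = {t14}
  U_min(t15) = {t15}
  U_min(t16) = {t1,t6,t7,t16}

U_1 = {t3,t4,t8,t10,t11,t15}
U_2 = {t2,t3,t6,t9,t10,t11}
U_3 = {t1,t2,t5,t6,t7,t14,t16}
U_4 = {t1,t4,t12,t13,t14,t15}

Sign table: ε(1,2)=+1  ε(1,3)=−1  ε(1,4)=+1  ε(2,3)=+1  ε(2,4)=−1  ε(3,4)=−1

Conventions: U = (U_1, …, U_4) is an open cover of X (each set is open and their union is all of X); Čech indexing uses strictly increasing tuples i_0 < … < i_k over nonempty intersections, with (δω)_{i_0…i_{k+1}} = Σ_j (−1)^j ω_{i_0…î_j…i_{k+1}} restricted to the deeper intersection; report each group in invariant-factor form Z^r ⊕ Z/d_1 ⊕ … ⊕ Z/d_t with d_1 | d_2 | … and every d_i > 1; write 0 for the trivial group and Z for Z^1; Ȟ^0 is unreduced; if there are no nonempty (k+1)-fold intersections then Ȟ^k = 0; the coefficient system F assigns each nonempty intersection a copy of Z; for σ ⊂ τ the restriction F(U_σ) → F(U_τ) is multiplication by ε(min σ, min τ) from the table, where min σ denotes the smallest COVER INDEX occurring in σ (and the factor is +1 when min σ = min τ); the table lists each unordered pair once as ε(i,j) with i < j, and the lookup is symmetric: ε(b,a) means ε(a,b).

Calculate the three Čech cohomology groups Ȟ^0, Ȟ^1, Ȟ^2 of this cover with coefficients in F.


cover nerve:
  U12={t3,t10,t11} U14={t4,t15} U23={t2,t6} U34={t1,t14}
C dims 4,4; δ0: rk 4, SNF 1^3·2
Ȟ^0: (4−4)−0=0 ⇒ 0
Ȟ^1: (4−0)−4=0 plus torsion [2] ⇒ Z/2
Ȟ^2: (0−0)−0=0 ⇒ 0

Ȟ^0 ≅ 0,  Ȟ^1 ≅ Z/2,  Ȟ^2 ≅ 0


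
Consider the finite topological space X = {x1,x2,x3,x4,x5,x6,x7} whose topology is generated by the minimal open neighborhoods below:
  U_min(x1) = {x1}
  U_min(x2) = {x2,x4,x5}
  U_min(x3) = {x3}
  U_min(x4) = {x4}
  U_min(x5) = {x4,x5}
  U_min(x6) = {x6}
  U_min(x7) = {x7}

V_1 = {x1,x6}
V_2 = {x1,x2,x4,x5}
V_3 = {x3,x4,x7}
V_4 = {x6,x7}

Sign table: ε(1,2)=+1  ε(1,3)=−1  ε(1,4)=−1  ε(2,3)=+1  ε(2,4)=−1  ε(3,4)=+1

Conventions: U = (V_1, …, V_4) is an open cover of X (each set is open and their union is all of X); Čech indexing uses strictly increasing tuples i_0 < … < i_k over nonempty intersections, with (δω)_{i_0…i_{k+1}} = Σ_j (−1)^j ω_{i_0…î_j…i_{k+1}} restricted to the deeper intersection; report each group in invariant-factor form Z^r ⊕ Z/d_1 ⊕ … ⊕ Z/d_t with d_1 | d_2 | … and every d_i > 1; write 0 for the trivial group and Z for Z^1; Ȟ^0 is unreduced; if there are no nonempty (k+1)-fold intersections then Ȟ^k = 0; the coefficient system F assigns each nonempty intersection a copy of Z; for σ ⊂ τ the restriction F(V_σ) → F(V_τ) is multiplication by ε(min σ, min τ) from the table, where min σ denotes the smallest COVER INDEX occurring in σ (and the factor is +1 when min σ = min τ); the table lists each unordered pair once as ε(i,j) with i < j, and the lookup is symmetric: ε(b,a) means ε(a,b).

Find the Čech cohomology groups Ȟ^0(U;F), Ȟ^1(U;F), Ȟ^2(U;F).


intersection data:
  V12={x1} V14={x6} V23={x4} V34={x7}
C dims 4,4; δ0: rk 4, SNF 1^3·2
Ȟ^0 = (4 − 4) − 0 = 0, so Ȟ^0 ≅ 0
Ȟ^1 = (4 − 0) − 4 = 0 plus torsion [2], so Ȟ^1 ≅ Z/2
Ȟ^2 = (0 − 0) − 0 = 0, so Ȟ^2 ≅ 0

Ȟ^0 ≅ 0, Ȟ^1 ≅ Z/2, Ȟ^2 ≅ 0


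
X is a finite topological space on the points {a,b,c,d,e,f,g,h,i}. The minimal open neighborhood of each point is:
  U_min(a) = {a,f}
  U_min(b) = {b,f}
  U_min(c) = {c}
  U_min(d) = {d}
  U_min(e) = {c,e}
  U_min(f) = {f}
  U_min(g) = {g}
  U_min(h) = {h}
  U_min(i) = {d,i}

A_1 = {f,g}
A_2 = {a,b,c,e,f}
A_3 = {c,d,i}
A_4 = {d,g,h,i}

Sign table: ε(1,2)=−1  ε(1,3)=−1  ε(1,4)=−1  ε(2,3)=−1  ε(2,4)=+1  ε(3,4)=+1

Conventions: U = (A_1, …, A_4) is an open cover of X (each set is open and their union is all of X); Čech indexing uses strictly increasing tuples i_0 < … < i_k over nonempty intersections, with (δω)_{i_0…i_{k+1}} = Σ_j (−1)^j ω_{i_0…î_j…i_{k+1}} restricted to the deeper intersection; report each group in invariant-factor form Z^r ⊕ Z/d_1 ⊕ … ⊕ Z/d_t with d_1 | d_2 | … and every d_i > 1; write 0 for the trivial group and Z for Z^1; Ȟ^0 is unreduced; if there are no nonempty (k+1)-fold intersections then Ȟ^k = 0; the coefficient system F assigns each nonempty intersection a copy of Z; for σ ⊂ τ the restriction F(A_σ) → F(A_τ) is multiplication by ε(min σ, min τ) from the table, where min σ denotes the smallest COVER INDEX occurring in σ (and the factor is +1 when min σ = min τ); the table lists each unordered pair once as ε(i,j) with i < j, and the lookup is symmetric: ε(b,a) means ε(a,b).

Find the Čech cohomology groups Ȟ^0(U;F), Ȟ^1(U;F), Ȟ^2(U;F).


Ȟ^0 = 0, Ȟ^1 = Z/2 and Ȟ^2 = 0

intersection data:
  A12={f} A14={g} A23={c} A34={d,i}
C dims 4,4; δ0: rk 4, SNF 1^3·2
Ȟ^0 = (4 − 4) − 0 = 0, so Ȟ^0 ≅ 0
Ȟ^1 = (4 − 0) − 4 = 0 plus torsion [2], so Ȟ^1 ≅ Z/2
Ȟ^2 = (0 − 0) − 0 = 0, so Ȟ^2 ≅ 0


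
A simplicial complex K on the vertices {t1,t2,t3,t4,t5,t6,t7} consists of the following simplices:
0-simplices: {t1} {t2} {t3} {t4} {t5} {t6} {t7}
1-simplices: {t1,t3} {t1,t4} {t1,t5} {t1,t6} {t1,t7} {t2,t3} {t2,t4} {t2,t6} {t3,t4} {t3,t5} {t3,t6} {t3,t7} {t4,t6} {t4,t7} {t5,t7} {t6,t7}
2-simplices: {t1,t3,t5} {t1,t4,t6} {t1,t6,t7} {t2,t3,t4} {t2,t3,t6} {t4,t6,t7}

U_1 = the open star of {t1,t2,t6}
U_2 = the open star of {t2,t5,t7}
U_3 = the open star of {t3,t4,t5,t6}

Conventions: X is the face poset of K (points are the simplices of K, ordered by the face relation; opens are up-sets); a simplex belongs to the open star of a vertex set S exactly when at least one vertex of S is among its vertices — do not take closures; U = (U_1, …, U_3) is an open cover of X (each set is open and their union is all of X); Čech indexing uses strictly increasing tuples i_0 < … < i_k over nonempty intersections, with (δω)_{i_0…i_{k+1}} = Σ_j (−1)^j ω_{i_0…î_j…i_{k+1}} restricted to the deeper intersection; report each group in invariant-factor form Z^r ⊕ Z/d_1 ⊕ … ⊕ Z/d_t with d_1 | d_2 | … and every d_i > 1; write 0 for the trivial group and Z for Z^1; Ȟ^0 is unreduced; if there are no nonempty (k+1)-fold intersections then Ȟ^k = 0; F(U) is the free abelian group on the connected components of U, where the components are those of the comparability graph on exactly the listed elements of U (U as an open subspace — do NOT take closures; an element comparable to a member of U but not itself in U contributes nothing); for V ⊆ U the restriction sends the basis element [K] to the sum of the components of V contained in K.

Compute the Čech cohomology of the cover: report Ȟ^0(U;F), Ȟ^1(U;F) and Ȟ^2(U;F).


nonempty intersections:
  U1={{t1},{t2},{t6},{t1,t3},{t1,t4},{t1,t5},{t1,t6},{t1,t7},{t2,t3},{t2,t4},{t2,t6},{t3,t6},{t4,t6},{t6,t7},{t1,t3,t5},{t1,t4,t6},{t1,t6,t7},{t2,t3,t4},{t2,t3,t6},{t4,t6,t7}} U2={{t2},{t5},{t7},{t1,t5},{t1,t7},{t2,t3},{t2,t4},{t2,t6},{t3,t5},{t3,t7},{t4,t7},{t5,t7},{t6,t7},{t1,t3,t5},{t1,t6,t7},{t2,t3,t4},{t2,t3,t6},{t4,t6,t7}} U3={{t3},{t4},{t5},{t6},{t1,t3},{t1,t4},{t1,t5},{t1,t6},{t2,t3},{t2,t4},{t2,t6},{t3,t4},{t3,t5},{t3,t6},{t3,t7},{t4,t6},{t4,t7},{t5,t7},{t6,t7},{t1,t3,t5},{t1,t4,t6},{t1,t6,t7},{t2,t3,t4},{t2,t3,t6},{t4,t6,t7}}
  U12={{t2},{t1,t5},{t1,t7},{t2,t3},{t2,t4},{t2,t6},{t6,t7},{t1,t3,t5},{t1,t6,t7},{t2,t3,t4},{t2,t3,t6},{t4,t6,t7}} U13={{t6},{t1,t3},{t1,t4},{t1,t5},{t1,t6},{t2,t3},{t2,t4},{t2,t6},{t3,t6},{t4,t6},{t6,t7},{t1,t3,t5},{t1,t4,t6},{t1,t6,t7},{t2,t3,t4},{t2,t3,t6},{t4,t6,t7}} U23={{t5},{t1,t5},{t2,t3},{t2,t4},{t2,t6},{t3,t5},{t3,t7},{t4,t7},{t5,t7},{t6,t7},{t1,t3,t5},{t1,t6,t7},{t2,t3,t4},{t2,t3,t6},{t4,t6,t7}}
  U123={{t1,t5},{t2,t3},{t2,t4},{t2,t6},{t6,t7},{t1,t3,t5},{t1,t6,t7},{t2,t3,t4},{t2,t3,t6},{t4,t6,t7}}
components per intersection:
  U1: {{t1},{t2},{t6},{t1,t3},{t1,t4},{t1,t5},{t1,t6},{t1,t7},{t2,t3},{t2,t4},{t2,t6},{t3,t6},{t4,t6},{t6,t7},{t1,t3,t5},{t1,t4,t6},{t1,t6,t7},{t2,t3,t4},{t2,t3,t6},{t4,t6,t7}}
  U2: {{t2},{t2,t3},{t2,t4},{t2,t6},{t2,t3,t4},{t2,t3,t6}} {{t5},{t7},{t1,t5},{t1,t7},{t3,t5},{t3,t7},{t4,t7},{t5,t7},{t6,t7},{t1,t3,t5},{t1,t6,t7},{t4,t6,t7}}
  U3: {{t3},{t4},{t5},{t6},{t1,t3},{t1,t4},{t1,t5},{t1,t6},{t2,t3},{t2,t4},{t2,t6},{t3,t4},{t3,t5},{t3,t6},{t3,t7},{t4,t6},{t4,t7},{t5,t7},{t6,t7},{t1,t3,t5},{t1,t4,t6},{t1,t6,t7},{t2,t3,t4},{t2,t3,t6},{t4,t6,t7}}
  U12: {{t2},{t2,t3},{t2,t4},{t2,t6},{t2,t3,t4},{t2,t3,t6}} {{t1,t5},{t1,t3,t5}} {{t1,t7},{t6,t7},{t1,t6,t7},{t4,t6,t7}}
  U13: {{t6},{t1,t4},{t1,t6},{t2,t3},{t2,t4},{t2,t6},{t3,t6},{t4,t6},{t6,t7},{t1,t4,t6},{t1,t6,t7},{t2,t3,t4},{t2,t3,t6},{t4,t6,t7}} {{t1,t3},{t1,t5},{t1,t3,t5}}
  U23: {{t5},{t1,t5},{t3,t5},{t5,t7},{t1,t3,t5}} {{t2,t3},{t2,t4},{t2,t6},{t2,t3,t4},{t2,t3,t6}} {{t3,t7}} {{t4,t7},{t6,t7},{t1,t6,t7},{t4,t6,t7}}
  U123: {{t1,t5},{t1,t3,t5}} {{t2,t3},{t2,t4},{t2,t6},{t2,t3,t4},{t2,t3,t6}} {{t6,t7},{t1,t6,t7},{t4,t6,t7}}
C dims 4,9,3; δ0: rk 3, SNF 1^3; δ1: rk 3, SNF 1^3
Ȟ^0: (4−3)−0=1 ⇒ Z
Ȟ^1: (9−3)−3=3 ⇒ Z^3
Ȟ^2: (3−0)−3=0 ⇒ 0

Ȟ^0 = Z; Ȟ^1 = Z^3; Ȟ^2 = 0


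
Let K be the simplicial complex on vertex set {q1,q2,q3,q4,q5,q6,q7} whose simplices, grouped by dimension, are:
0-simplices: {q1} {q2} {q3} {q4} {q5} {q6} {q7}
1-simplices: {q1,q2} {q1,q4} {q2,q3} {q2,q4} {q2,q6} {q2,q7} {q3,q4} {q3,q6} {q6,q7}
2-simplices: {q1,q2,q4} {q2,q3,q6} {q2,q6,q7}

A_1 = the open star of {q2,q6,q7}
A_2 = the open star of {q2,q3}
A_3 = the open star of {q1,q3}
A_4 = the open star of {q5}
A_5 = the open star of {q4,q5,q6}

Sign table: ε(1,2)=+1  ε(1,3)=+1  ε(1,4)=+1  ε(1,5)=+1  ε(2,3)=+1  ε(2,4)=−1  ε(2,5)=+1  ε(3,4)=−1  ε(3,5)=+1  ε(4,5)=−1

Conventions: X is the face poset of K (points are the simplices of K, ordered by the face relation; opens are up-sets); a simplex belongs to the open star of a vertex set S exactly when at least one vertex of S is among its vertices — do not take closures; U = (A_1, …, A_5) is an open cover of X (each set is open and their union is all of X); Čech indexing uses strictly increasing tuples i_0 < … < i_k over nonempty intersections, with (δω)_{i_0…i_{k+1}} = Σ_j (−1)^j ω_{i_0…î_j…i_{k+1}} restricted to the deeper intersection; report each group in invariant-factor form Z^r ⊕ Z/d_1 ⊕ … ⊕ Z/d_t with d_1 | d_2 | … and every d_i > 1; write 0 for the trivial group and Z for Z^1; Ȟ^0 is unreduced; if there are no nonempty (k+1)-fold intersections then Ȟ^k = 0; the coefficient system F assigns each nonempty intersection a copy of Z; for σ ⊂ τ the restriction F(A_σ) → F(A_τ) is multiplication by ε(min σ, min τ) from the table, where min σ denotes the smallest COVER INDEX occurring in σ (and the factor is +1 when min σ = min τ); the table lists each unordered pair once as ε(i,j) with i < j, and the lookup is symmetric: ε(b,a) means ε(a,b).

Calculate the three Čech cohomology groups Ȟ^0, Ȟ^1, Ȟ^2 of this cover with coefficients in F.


nerve of the cover:
  A1={{q2},{q6},{q7},{q1,q2},{q2,q3},{q2,q4},{q2,q6},{q2,q7},{q3,q6},{q6,q7},{q1,q2,q4},{q2,q3,q6},{q2,q6,q7}} A2={{q2},{q3},{q1,q2},{q2,q3},{q2,q4},{q2,q6},{q2,q7},{q3,q4},{q3,q6},{q1,q2,q4},{q2,q3,q6},{q2,q6,q7}} A3={{q1},{q3},{q1,q2},{q1,q4},{q2,q3},{q3,q4},{q3,q6},{q1,q2,q4},{q2,q3,q6}} A4={{q5}} A5={{q4},{q5},{q6},{q1,q4},{q2,q4},{q2,q6},{q3,q4},{q3,q6},{q6,q7},{q1,q2,q4},{q2,q3,q6},{q2,q6,q7}}
  A12={{q2},{q1,q2},{q2,q3},{q2,q4},{q2,q6},{q2,q7},{q3,q6},{q1,q2,q4},{q2,q3,q6},{q2,q6,q7}} A13={{q1,q2},{q2,q3},{q3,q6},{q1,q2,q4},{q2,q3,q6}} A15={{q6},{q2,q4},{q2,q6},{q3,q6},{q6,q7},{q1,q2,q4},{q2,q3,q6},{q2,q6,q7}} A23={{q3},{q1,q2},{q2,q3},{q3,q4},{q3,q6},{q1,q2,q4},{q2,q3,q6}} A25={{q2,q4},{q2,q6},{q3,q4},{q3,q6},{q1,q2,q4},{q2,q3,q6},{q2,q6,q7}} A35={{q1,q4},{q3,q4},{q3,q6},{q1,q2,q4},{q2,q3,q6}} A45={{q5}}
  A123={{q1,q2},{q2,q3},{q3,q6},{q1,q2,q4},{q2,q3,q6}} A125={{q2,q4},{q2,q6},{q3,q6},{q1,q2,q4},{q2,q3,q6},{q2,q6,q7}} A135={{q3,q6},{q1,q2,q4},{q2,q3,q6}} A235={{q3,q4},{q3,q6},{q1,q2,q4},{q2,q3,q6}}
  A1235={{q3,q6},{q1,q2,q4},{q2,q3,q6}}
C dims 5,7,4,1; δ0: rk 4, SNF 1^4; δ1: rk 3, SNF 1^3; δ2: rk 1, SNF 1^1
Ȟ^0 = (5 − 4) − 0 = 1, so Ȟ^0 ≅ Z
Ȟ^1 = (7 − 3) − 4 = 0, so Ȟ^1 ≅ 0
Ȟ^2 = (4 − 1) − 3 = 0, so Ȟ^2 ≅ 0

Ȟ^0 = Z,  Ȟ^1 = 0,  Ȟ^2 = 0


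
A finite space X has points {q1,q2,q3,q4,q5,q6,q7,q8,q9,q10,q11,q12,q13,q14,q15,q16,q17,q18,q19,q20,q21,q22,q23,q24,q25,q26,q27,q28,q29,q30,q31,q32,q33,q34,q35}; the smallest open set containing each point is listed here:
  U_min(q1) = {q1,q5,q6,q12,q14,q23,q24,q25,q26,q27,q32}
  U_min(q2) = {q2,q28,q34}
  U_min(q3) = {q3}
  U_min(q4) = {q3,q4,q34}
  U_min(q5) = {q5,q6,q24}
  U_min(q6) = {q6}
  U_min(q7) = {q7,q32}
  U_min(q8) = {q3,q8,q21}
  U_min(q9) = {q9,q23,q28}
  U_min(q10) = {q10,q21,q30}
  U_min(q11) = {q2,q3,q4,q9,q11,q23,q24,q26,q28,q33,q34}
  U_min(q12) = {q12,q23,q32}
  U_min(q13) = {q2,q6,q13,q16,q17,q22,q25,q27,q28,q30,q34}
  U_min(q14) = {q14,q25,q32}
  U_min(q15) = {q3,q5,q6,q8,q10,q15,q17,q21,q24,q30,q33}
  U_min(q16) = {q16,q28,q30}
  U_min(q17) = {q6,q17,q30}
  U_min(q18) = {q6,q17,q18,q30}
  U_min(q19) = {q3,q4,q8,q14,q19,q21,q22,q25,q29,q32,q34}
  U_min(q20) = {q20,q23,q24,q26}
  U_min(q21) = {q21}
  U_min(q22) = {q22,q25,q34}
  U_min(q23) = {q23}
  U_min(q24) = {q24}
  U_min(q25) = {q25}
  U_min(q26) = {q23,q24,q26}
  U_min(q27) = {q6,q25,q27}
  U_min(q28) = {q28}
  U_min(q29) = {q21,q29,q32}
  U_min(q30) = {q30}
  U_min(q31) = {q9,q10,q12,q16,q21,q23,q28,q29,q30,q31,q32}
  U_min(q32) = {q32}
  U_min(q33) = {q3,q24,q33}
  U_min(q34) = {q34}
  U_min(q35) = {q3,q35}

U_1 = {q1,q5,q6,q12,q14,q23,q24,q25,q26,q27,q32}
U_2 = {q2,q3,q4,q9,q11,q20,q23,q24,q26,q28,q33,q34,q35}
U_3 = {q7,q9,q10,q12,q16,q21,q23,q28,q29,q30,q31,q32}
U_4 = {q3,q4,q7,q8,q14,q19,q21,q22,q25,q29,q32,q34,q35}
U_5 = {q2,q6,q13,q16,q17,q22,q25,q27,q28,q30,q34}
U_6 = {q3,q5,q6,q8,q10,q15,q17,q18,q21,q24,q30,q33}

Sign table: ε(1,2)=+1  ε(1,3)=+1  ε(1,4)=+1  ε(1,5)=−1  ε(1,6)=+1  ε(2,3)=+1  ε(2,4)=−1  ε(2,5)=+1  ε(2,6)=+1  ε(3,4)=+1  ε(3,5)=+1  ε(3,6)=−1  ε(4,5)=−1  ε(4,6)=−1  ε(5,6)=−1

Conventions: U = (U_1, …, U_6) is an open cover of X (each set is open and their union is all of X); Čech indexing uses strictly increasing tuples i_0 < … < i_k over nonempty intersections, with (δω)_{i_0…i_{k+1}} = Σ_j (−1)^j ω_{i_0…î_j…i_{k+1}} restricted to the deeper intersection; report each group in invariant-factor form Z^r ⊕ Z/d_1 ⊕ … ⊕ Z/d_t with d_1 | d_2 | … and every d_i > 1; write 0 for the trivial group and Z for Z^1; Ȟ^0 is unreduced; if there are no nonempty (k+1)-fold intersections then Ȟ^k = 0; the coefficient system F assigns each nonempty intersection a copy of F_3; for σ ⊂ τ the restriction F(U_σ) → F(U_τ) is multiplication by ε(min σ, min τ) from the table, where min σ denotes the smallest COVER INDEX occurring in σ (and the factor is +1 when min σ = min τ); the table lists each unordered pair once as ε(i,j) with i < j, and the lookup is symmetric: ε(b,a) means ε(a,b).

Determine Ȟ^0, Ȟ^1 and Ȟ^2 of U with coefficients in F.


Ȟ^0 ≅ 0, Ȟ^1 ≅ 0, Ȟ^2 ≅ Z/3

nerve simplices:
  U12={q23,q24,q26} U13={q12,q23,q32} U14={q14,q25,q32} U15={q6,q25,q27} U16={q5,q6,q24} U23={q9,q23,q28} U24={q3,q4,q34,q35} U25={q2,q28,q34} U26={q3,q24,q33} U34={q7,q21,q29,q32} U35={q16,q28,q30} U36={q10,q21,q30} U45={q22,q25,q34} U46={q3,q8,q21} U56={q6,q17,q30}
  U123={q23} U126={q24} U134={q32} U145={q25} U156={q6} U235={q28} U245={q34} U246={q3} U346={q21} U356={q30}
C dims 6,15,10; δ0: rk_F3 6; δ1: rk_F3 9
degree 0: 6−6−0 = 0 → Ȟ^0 ≅ 0
degree 1: 15−9−6 = 0 → Ȟ^1 ≅ 0
degree 2: 10−0−9 = 1 → Ȟ^2 ≅ Z/3


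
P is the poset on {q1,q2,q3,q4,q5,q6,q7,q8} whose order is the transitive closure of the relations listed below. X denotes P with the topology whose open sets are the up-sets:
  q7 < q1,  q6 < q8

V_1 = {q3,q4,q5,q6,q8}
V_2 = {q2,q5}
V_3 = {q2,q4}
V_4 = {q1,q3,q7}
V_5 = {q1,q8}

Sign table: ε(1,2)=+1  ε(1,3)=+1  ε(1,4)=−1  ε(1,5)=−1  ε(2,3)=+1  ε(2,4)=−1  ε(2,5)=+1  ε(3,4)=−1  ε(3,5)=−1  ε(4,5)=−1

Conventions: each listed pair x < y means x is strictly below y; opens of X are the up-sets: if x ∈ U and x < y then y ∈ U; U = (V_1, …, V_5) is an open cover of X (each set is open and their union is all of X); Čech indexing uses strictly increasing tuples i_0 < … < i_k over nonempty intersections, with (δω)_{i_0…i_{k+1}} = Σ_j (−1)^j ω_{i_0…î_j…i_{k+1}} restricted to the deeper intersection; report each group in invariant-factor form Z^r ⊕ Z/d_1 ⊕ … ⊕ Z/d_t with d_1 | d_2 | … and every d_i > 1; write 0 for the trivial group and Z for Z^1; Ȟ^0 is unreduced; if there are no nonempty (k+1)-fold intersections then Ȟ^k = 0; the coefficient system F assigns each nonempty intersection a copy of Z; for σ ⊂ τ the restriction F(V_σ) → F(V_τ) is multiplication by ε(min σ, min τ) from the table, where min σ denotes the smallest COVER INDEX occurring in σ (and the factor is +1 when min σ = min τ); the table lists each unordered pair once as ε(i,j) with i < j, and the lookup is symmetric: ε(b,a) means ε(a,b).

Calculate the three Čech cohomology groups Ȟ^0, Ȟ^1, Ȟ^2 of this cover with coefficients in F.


Ȟ^0 ≅ 0, Ȟ^1 ≅ Z ⊕ Z/2, Ȟ^2 ≅ 0

nonempty intersections:
  V12={q5} V13={q4} V14={q3} V15={q8} V23={q2} V45={q1}
C dims 5,6; δ0: rk 5, SNF 1^4·2
Ȟ^0: (5−5)−0=0 ⇒ 0
Ȟ^1: (6−0)−5=1 plus torsion [2] ⇒ Z ⊕ Z/2
Ȟ^2: (0−0)−0=0 ⇒ 0


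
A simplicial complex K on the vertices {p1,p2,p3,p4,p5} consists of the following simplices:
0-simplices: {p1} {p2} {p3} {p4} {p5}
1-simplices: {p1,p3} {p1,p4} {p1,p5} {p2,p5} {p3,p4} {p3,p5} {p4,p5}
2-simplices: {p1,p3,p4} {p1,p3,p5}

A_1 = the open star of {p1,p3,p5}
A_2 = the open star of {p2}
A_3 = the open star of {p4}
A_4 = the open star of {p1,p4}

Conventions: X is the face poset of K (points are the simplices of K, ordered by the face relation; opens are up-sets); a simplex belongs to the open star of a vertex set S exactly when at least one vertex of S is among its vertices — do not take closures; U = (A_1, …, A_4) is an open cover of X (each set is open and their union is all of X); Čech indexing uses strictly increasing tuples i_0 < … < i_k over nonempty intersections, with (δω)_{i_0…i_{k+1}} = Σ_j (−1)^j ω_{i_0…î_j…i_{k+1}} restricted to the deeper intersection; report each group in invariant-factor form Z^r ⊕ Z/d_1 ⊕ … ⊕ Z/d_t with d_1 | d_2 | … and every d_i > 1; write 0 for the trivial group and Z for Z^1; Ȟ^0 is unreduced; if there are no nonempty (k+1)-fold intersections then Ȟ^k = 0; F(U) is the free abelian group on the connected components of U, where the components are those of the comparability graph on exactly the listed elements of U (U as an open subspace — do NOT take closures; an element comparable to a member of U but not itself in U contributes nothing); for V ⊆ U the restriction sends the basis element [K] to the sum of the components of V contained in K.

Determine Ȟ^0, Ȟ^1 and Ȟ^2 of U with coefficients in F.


nerve of the cover:
  A1={{p1},{p3},{p5},{p1,p3},{p1,p4},{p1,p5},{p2,p5},{p3,p4},{p3,p5},{p4,p5},{p1,p3,p4},{p1,p3,p5}} A2={{p2},{p2,p5}} A3={{p4},{p1,p4},{p3,p4},{p4,p5},{p1,p3,p4}} A4={{p1},{p4},{p1,p3},{p1,p4},{p1,p5},{p3,p4},{p4,p5},{p1,p3,p4},{p1,p3,p5}}
  A12={{p2,p5}} A13={{p1,p4},{p3,p4},{p4,p5},{p1,p3,p4}} A14={{p1},{p1,p3},{p1,p4},{p1,p5},{p3,p4},{p4,p5},{p1,p3,p4},{p1,p3,p5}} A34={{p4},{p1,p4},{p3,p4},{p4,p5},{p1,p3,p4}}
  A134={{p1,p4},{p3,p4},{p4,p5},{p1,p3,p4}}
components per intersection:
  A1: {{p1},{p3},{p5},{p1,p3},{p1,p4},{p1,p5},{p2,p5},{p3,p4},{p3,p5},{p4,p5},{p1,p3,p4},{p1,p3,p5}}
  A2: {{p2},{p2,p5}}
  A3: {{p4},{p1,p4},{p3,p4},{p4,p5},{p1,p3,p4}}
  A4: {{p1},{p4},{p1,p3},{p1,p4},{p1,p5},{p3,p4},{p4,p5},{p1,p3,p4},{p1,p3,p5}}
  A12: {{p2,p5}}
  A13: {{p1,p4},{p3,p4},{p1,p3,p4}} {{p4,p5}}
  A14: {{p1},{p1,p3},{p1,p4},{p1,p5},{p3,p4},{p1,p3,p4},{p1,p3,p5}} {{p4,p5}}
  A34: {{p4},{p1,p4},{p3,p4},{p4,p5},{p1,p3,p4}}
  A134: {{p1,p4},{p3,p4},{p1,p3,p4}} {{p4,p5}}
C dims 4,6,2; δ0: rk 3, SNF 1^3; δ1: rk 2, SNF 1^2
Ȟ^0 = (4 − 3) − 0 = 1, so Ȟ^0 ≅ Z
Ȟ^1 = (6 − 2) − 3 = 1, so Ȟ^1 ≅ Z
Ȟ^2 = (2 − 0) − 2 = 0, so Ȟ^2 ≅ 0

Ȟ^0 = Z; Ȟ^1 = Z; Ȟ^2 = 0


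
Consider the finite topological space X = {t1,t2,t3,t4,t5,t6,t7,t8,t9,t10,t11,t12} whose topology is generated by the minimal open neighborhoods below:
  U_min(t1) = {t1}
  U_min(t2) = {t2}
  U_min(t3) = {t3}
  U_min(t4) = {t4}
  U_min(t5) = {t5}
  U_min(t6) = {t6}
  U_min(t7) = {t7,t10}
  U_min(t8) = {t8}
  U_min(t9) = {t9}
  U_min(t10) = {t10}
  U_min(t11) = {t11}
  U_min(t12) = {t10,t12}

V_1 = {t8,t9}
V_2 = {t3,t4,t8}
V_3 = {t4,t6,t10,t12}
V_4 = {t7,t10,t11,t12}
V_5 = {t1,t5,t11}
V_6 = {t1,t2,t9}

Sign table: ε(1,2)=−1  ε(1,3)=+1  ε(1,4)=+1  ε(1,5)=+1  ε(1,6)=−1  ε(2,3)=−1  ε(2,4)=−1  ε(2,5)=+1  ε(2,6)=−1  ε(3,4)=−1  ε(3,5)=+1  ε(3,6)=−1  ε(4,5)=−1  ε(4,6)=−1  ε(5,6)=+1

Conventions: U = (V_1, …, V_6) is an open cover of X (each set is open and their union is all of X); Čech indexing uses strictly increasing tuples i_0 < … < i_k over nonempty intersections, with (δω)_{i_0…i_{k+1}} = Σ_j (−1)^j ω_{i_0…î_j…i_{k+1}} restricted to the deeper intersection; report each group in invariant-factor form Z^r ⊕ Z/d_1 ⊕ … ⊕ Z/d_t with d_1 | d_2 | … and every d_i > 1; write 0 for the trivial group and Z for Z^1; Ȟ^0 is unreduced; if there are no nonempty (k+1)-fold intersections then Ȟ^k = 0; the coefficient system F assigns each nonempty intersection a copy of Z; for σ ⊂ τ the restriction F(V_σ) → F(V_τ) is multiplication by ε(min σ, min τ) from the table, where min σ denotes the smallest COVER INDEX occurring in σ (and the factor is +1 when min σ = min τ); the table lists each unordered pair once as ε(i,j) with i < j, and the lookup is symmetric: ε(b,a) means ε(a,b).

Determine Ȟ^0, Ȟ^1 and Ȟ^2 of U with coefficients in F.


intersection data:
  V12={t8} V16={t9} V23={t4} V34={t10,t12} V45={t11} V56={t1}
C dims 6,6; δ0: rk 6, SNF 1^5·2
Ȟ^0 = (6 − 6) − 0 = 0, so Ȟ^0 ≅ 0
Ȟ^1 = (6 − 0) − 6 = 0 plus torsion [2], so Ȟ^1 ≅ Z/2
Ȟ^2 = (0 − 0) − 0 = 0, so Ȟ^2 ≅ 0

Ȟ^0 ≅ 0, Ȟ^1 ≅ Z/2 and Ȟ^2 ≅ 0


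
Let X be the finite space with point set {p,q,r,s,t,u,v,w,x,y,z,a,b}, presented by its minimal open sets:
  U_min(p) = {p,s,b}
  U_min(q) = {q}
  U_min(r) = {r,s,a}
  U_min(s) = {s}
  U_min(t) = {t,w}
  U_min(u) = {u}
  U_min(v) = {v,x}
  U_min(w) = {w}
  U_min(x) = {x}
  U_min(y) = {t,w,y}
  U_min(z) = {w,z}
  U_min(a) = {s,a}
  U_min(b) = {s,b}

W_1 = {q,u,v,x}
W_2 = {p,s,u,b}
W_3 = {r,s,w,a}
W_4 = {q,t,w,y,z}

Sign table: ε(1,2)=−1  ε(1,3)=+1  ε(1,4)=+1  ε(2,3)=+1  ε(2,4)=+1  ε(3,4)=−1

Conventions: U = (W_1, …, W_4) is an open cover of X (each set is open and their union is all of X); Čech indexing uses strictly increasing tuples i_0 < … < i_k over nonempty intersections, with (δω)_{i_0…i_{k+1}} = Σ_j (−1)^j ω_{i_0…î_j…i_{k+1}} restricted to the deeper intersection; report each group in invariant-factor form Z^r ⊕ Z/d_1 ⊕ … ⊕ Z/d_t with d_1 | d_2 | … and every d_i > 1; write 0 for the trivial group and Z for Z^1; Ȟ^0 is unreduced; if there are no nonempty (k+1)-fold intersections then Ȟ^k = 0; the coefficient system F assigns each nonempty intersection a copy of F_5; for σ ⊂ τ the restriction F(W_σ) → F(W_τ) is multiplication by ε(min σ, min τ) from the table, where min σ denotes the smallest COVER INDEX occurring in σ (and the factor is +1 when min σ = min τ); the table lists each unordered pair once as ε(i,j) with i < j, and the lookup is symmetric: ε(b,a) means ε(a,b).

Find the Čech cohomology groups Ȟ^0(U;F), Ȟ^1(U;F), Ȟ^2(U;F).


Ȟ^0 ≅ Z/5,  Ȟ^1 ≅ Z/5,  Ȟ^2 ≅ 0

nerve simplices:
  W12={u} W14={q} W23={s} W34={w}
C dims 4,4; δ0: rk_F5 3
degree 0: 4−3−0 = 1 → Ȟ^0 ≅ Z/5
degree 1: 4−0−3 = 1 → Ȟ^1 ≅ Z/5
degree 2: 0−0−0 = 0 → Ȟ^2 ≅ 0


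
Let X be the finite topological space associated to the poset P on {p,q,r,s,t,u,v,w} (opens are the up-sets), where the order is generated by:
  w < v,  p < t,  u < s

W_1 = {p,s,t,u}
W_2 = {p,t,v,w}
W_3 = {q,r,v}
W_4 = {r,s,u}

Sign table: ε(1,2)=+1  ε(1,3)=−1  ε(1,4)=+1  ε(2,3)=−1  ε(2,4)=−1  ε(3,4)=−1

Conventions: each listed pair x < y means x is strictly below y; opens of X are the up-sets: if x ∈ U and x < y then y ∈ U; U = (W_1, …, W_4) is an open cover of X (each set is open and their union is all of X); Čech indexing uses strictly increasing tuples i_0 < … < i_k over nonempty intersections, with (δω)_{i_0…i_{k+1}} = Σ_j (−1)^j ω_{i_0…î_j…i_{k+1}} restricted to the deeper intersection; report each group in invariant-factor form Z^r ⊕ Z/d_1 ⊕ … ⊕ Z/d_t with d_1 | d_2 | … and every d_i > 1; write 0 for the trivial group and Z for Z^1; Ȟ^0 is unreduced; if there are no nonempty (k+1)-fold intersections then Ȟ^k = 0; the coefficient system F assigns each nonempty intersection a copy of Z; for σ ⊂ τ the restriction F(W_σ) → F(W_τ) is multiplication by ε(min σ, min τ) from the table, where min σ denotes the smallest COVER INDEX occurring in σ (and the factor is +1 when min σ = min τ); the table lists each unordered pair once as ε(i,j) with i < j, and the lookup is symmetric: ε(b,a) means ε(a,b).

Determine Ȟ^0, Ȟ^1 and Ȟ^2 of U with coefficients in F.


nonempty intersections:
  W12={p,t} W14={s,u} W23={v} W34={r}
C dims 4,4; δ0: rk 3, SNF 1^3
Ȟ^0: (4−3)−0=1 ⇒ Z
Ȟ^1: (4−0)−3=1 ⇒ Z
Ȟ^2: (0−0)−0=0 ⇒ 0

Ȟ^0 ≅ Z; Ȟ^1 ≅ Z; Ȟ^2 ≅ 0


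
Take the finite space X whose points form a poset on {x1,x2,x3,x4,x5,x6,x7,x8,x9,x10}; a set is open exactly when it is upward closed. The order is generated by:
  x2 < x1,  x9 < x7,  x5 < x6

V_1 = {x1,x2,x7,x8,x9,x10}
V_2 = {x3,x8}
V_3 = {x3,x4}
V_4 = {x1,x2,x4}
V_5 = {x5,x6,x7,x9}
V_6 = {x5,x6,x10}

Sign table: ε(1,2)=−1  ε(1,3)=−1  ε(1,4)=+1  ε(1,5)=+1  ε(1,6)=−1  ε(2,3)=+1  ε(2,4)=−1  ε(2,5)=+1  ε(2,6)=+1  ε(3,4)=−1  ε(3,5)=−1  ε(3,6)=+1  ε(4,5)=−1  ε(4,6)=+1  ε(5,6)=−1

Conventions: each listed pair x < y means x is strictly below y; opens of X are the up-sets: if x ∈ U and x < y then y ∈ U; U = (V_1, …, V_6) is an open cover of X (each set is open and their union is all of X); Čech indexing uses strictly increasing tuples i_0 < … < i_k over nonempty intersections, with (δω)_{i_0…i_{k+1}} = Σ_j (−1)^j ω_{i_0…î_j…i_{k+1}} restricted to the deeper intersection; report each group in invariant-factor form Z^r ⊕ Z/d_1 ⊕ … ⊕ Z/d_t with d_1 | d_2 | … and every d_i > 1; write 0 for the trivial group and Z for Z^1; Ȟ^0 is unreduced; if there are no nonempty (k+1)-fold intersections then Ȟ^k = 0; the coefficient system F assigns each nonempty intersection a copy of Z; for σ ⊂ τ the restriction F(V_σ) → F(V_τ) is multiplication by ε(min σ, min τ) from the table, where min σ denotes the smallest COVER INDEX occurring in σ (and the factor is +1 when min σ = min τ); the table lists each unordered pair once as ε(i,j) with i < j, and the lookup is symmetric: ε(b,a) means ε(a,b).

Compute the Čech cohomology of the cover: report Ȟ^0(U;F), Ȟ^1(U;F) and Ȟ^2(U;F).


Ȟ^0 ≅ Z, Ȟ^1 ≅ Z^2, Ȟ^2 ≅ 0

cover nerve:
  V12={x8} V14={x1,x2} V15={x7,x9} V16={x10} V23={x3} V34={x4} V56={x5,x6}
C dims 6,7; δ0: rk 5, SNF 1^5
Ȟ^0: (6−5)−0=1 ⇒ Z
Ȟ^1: (7−0)−5=2 ⇒ Z^2
Ȟ^2: (0−0)−0=0 ⇒ 0


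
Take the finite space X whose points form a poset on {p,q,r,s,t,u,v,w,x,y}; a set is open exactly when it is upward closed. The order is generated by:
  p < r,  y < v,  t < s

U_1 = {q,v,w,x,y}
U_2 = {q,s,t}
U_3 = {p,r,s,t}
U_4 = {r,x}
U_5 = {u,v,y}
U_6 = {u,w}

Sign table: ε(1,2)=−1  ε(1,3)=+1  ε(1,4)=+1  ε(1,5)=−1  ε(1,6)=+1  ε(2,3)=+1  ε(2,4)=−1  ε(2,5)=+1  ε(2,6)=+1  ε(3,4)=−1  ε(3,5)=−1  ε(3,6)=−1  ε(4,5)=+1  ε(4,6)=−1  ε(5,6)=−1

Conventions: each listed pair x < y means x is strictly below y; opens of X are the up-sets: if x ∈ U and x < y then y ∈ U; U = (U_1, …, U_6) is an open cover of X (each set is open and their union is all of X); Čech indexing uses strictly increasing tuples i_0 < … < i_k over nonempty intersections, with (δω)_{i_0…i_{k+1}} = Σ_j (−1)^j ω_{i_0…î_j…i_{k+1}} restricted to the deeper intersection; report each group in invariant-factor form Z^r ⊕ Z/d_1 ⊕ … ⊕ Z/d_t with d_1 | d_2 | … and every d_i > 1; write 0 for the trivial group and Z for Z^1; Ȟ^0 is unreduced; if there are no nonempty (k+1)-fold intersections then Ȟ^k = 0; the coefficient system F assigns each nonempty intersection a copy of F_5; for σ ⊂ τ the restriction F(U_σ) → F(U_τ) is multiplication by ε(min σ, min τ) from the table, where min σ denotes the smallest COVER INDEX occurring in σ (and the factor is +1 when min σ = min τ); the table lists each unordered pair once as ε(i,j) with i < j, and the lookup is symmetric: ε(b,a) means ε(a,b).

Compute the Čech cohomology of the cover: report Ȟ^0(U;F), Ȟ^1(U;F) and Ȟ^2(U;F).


nerve simplices:
  U12={q} U14={x} U15={v,y} U16={w} U23={s,t} U34={r} U56={u}
C dims 6,7; δ0: rk_F5 5
degree 0: 6−5−0 = 1 → Ȟ^0 ≅ Z/5
degree 1: 7−0−5 = 2 → Ȟ^1 ≅ Z/5 ⊕ Z/5
degree 2: 0−0−0 = 0 → Ȟ^2 ≅ 0

Ȟ^0(U;F) ≅ Z/5, Ȟ^1(U;F) ≅ Z/5 ⊕ Z/5 and Ȟ^2(U;F) ≅ 0
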